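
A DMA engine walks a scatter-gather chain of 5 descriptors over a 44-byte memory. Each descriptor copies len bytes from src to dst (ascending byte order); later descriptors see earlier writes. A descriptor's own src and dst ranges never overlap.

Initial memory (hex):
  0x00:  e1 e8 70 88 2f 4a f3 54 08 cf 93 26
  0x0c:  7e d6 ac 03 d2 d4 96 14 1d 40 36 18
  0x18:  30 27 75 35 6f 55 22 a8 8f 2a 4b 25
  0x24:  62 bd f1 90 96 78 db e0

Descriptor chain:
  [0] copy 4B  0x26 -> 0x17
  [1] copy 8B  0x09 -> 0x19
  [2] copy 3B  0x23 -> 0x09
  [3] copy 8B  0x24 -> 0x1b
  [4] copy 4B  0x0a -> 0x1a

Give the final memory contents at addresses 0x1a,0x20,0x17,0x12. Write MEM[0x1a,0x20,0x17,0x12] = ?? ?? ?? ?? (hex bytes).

MEM[0x1a,0x20,0x17,0x12] = 62 78 f1 96

D0: mem[0x17..0x1a] <- [f1 90 96 78]
D1: mem[0x19..0x20] <- [cf 93 26 7e d6 ac 03 d2]
D2: mem[0x09..0x0b] <- [25 62 bd]
D3: mem[0x1b..0x22] <- [62 bd f1 90 96 78 db e0]
D4: mem[0x1a..0x1d] <- [62 bd 7e d6]
query mem[0x1a]=0x62, mem[0x20]=0x78, mem[0x17]=0xf1, mem[0x12]=0x96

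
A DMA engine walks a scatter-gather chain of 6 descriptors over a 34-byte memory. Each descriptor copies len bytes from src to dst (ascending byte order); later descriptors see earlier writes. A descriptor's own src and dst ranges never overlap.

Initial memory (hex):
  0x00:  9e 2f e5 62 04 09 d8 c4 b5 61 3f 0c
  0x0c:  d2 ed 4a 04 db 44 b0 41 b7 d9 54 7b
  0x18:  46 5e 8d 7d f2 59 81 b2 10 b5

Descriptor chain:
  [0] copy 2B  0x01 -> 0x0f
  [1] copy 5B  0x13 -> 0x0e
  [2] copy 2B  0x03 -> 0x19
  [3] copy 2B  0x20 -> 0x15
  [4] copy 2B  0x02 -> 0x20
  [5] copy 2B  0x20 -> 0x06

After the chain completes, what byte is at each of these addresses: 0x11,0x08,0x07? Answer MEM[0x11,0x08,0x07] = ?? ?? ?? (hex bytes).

[0] 0x01->0x0f len=2 : 2f e5
[1] 0x13->0x0e len=5 : 41 b7 d9 54 7b
[2] 0x03->0x19 len=2 : 62 04
[3] 0x20->0x15 len=2 : 10 b5
[4] 0x02->0x20 len=2 : e5 62
[5] 0x20->0x06 len=2 : e5 62
query mem[0x11]=0x54, mem[0x08]=0xb5, mem[0x07]=0x62

MEM[0x11,0x08,0x07] = 54 b5 62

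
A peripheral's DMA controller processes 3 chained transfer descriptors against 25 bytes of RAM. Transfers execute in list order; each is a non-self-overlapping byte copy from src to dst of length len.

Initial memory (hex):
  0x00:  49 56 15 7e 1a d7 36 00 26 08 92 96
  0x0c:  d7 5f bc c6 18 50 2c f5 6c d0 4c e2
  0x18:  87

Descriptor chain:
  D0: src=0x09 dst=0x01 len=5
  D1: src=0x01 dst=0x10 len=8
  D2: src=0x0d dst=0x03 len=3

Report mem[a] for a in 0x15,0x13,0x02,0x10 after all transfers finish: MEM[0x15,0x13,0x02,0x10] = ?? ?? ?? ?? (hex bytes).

MEM[0x15,0x13,0x02,0x10] = 36 d7 92 08

#0 dst[0x01+5] := {0x08,0x92,0x96,0xd7,0x5f}
#1 dst[0x10+8] := {0x08,0x92,0x96,0xd7,0x5f,0x36,0x00,0x26}
#2 dst[0x03+3] := {0x5f,0xbc,0xc6}
query mem[0x15]=0x36, mem[0x13]=0xd7, mem[0x02]=0x92, mem[0x10]=0x08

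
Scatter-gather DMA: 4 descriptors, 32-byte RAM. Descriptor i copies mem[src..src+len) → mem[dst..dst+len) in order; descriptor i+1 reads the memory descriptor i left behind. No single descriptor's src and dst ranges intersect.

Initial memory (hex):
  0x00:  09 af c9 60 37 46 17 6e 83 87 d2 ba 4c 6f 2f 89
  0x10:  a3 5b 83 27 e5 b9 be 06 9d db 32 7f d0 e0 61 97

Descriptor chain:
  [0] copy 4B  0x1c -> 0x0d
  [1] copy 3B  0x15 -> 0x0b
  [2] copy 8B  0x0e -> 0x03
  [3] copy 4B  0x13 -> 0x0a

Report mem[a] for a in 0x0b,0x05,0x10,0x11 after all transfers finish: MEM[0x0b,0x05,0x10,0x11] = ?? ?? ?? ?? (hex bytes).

D0: mem[0x0d..0x10] <- [d0 e0 61 97]
D1: mem[0x0b..0x0d] <- [b9 be 06]
D2: mem[0x03..0x0a] <- [e0 61 97 5b 83 27 e5 b9]
D3: mem[0x0a..0x0d] <- [27 e5 b9 be]
query mem[0x0b]=0xe5, mem[0x05]=0x97, mem[0x10]=0x97, mem[0x11]=0x5b

MEM[0x0b,0x05,0x10,0x11] = e5 97 97 5b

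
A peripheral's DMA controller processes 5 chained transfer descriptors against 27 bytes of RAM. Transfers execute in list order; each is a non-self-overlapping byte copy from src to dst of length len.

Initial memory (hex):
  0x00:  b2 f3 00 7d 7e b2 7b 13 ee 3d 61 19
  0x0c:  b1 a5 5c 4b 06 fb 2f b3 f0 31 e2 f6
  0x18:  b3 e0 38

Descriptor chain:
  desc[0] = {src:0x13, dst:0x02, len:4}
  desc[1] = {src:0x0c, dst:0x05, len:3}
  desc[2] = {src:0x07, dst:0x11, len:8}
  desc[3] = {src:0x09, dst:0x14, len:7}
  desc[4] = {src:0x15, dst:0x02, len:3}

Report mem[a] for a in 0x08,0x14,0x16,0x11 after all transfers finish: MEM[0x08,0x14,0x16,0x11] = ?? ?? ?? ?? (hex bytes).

[0] 0x13->0x02 len=4 : b3 f0 31 e2
[1] 0x0c->0x05 len=3 : b1 a5 5c
[2] 0x07->0x11 len=8 : 5c ee 3d 61 19 b1 a5 5c
[3] 0x09->0x14 len=7 : 3d 61 19 b1 a5 5c 4b
[4] 0x15->0x02 len=3 : 61 19 b1
query mem[0x08]=0xee, mem[0x14]=0x3d, mem[0x16]=0x19, mem[0x11]=0x5c

MEM[0x08,0x14,0x16,0x11] = ee 3d 19 5c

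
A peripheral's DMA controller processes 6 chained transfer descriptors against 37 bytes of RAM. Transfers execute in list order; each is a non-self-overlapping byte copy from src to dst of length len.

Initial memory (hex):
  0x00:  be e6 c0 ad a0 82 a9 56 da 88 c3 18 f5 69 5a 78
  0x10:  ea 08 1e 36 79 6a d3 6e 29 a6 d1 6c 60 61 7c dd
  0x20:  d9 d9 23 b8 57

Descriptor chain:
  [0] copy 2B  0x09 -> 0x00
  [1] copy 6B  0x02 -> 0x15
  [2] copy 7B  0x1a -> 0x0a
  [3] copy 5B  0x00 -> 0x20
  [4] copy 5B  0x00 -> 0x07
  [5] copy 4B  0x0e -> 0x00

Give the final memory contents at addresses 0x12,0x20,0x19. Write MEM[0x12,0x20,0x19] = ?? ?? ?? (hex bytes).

[0] 0x09->0x00 len=2 : 88 c3
[1] 0x02->0x15 len=6 : c0 ad a0 82 a9 56
[2] 0x1a->0x0a len=7 : 56 6c 60 61 7c dd d9
[3] 0x00->0x20 len=5 : 88 c3 c0 ad a0
[4] 0x00->0x07 len=5 : 88 c3 c0 ad a0
[5] 0x0e->0x00 len=4 : 7c dd d9 08
query mem[0x12]=0x1e, mem[0x20]=0x88, mem[0x19]=0xa9

MEM[0x12,0x20,0x19] = 1e 88 a9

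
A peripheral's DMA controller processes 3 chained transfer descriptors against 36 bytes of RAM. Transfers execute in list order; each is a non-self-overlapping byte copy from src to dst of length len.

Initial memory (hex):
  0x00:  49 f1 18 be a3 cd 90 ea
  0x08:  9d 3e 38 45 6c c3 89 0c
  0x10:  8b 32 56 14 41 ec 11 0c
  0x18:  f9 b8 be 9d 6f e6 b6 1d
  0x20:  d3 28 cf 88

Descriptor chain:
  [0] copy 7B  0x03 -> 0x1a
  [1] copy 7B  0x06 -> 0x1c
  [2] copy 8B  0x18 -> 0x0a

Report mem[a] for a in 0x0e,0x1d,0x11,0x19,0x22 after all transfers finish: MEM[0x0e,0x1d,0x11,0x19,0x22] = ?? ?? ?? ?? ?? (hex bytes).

D0: mem[0x1a..0x20] <- [be a3 cd 90 ea 9d 3e]
D1: mem[0x1c..0x22] <- [90 ea 9d 3e 38 45 6c]
D2: mem[0x0a..0x11] <- [f9 b8 be a3 90 ea 9d 3e]
query mem[0x0e]=0x90, mem[0x1d]=0xea, mem[0x11]=0x3e, mem[0x19]=0xb8, mem[0x22]=0x6c

MEM[0x0e,0x1d,0x11,0x19,0x22] = 90 ea 3e b8 6c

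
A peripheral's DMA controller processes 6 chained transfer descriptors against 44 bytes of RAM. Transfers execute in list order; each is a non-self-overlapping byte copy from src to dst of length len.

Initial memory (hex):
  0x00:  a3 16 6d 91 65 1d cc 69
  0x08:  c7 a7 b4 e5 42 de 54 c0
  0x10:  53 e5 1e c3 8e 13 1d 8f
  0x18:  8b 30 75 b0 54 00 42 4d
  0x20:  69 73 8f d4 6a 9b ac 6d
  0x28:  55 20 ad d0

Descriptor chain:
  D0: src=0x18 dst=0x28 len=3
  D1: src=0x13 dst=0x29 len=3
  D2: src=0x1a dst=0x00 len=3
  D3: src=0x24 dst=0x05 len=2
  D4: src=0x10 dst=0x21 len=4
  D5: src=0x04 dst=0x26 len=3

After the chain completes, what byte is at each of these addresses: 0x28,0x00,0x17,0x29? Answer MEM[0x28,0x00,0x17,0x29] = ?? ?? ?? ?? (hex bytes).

  after D0: wrote 3B at 0x28 = 8b3075
  after D1: wrote 3B at 0x29 = c38e13
  after D2: wrote 3B at 0x00 = 75b054
  after D3: wrote 2B at 0x05 = 6a9b
  after D4: wrote 4B at 0x21 = 53e51ec3
  after D5: wrote 3B at 0x26 = 656a9b
query mem[0x28]=0x9b, mem[0x00]=0x75, mem[0x17]=0x8f, mem[0x29]=0xc3

MEM[0x28,0x00,0x17,0x29] = 9b 75 8f c3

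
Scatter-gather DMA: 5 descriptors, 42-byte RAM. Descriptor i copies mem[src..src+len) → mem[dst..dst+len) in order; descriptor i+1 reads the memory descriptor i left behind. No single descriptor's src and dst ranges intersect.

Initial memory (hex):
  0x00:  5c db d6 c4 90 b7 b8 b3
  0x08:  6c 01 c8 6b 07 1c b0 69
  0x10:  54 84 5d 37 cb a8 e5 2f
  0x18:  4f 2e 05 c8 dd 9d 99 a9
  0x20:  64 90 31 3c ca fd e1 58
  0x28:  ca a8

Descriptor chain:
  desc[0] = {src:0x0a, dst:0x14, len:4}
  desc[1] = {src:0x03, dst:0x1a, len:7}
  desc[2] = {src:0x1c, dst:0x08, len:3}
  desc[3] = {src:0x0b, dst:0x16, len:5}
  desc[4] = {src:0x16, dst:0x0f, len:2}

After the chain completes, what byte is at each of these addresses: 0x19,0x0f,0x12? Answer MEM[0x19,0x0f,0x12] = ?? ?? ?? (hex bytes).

[0] 0x0a->0x14 len=4 : c8 6b 07 1c
[1] 0x03->0x1a len=7 : c4 90 b7 b8 b3 6c 01
[2] 0x1c->0x08 len=3 : b7 b8 b3
[3] 0x0b->0x16 len=5 : 6b 07 1c b0 69
[4] 0x16->0x0f len=2 : 6b 07
query mem[0x19]=0xb0, mem[0x0f]=0x6b, mem[0x12]=0x5d

MEM[0x19,0x0f,0x12] = b0 6b 5d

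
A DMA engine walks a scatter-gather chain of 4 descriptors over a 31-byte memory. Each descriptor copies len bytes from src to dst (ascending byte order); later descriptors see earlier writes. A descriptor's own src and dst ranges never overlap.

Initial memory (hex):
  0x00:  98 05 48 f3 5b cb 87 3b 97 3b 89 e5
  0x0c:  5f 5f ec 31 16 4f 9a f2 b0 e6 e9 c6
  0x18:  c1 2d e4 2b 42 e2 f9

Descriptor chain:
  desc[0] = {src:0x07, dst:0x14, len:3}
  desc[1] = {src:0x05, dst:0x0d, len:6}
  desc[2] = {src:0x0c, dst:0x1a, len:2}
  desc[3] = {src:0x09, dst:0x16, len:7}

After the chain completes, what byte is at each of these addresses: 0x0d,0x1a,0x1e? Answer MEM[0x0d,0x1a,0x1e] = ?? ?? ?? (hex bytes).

MEM[0x0d,0x1a,0x1e] = cb cb f9

  after D0: wrote 3B at 0x14 = 3b973b
  after D1: wrote 6B at 0x0d = cb873b973b89
  after D2: wrote 2B at 0x1a = 5fcb
  after D3: wrote 7B at 0x16 = 3b89e55fcb873b
query mem[0x0d]=0xcb, mem[0x1a]=0xcb, mem[0x1e]=0xf9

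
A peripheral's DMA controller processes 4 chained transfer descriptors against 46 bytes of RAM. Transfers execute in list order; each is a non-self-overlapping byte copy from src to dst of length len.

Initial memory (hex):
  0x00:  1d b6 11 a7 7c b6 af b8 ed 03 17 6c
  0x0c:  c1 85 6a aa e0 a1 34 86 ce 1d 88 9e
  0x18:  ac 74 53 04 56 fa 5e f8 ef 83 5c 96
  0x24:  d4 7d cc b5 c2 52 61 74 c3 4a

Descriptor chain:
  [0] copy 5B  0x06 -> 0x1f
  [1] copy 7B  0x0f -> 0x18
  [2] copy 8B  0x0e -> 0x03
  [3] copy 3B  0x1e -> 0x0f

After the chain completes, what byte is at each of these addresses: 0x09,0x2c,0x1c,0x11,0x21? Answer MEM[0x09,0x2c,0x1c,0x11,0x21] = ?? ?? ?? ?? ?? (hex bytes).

D0: mem[0x1f..0x23] <- [af b8 ed 03 17]
D1: mem[0x18..0x1e] <- [aa e0 a1 34 86 ce 1d]
D2: mem[0x03..0x0a] <- [6a aa e0 a1 34 86 ce 1d]
D3: mem[0x0f..0x11] <- [1d af b8]
query mem[0x09]=0xce, mem[0x2c]=0xc3, mem[0x1c]=0x86, mem[0x11]=0xb8, mem[0x21]=0xed

MEM[0x09,0x2c,0x1c,0x11,0x21] = ce c3 86 b8 ed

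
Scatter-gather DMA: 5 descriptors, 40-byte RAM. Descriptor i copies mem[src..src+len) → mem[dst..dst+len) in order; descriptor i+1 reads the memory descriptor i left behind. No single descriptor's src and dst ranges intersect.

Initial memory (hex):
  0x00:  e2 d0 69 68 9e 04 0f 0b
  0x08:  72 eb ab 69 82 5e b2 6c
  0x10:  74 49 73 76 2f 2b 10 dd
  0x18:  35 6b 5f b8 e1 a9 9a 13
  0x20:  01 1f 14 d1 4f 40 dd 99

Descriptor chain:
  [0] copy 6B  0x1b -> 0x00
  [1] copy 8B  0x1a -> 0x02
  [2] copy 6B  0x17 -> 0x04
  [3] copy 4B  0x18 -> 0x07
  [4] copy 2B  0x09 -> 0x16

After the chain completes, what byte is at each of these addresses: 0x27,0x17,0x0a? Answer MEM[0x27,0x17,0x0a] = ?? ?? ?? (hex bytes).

  after D0: wrote 6B at 0x00 = b8e1a99a1301
  after D1: wrote 8B at 0x02 = 5fb8e1a99a13011f
  after D2: wrote 6B at 0x04 = dd356b5fb8e1
  after D3: wrote 4B at 0x07 = 356b5fb8
  after D4: wrote 2B at 0x16 = 5fb8
query mem[0x27]=0x99, mem[0x17]=0xb8, mem[0x0a]=0xb8

MEM[0x27,0x17,0x0a] = 99 b8 b8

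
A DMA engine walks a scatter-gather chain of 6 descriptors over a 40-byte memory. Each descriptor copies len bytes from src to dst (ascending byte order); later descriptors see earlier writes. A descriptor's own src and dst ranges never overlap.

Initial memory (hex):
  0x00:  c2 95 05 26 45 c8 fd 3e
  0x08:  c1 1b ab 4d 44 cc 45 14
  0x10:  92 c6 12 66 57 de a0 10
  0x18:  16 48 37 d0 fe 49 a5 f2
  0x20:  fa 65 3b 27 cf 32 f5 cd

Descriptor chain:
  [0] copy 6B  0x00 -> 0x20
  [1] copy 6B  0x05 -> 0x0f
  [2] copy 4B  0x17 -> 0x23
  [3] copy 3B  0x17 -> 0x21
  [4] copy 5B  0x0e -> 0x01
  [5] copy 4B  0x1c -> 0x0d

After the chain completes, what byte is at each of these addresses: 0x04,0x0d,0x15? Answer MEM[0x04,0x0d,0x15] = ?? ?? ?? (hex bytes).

MEM[0x04,0x0d,0x15] = 3e fe de

  after D0: wrote 6B at 0x20 = c295052645c8
  after D1: wrote 6B at 0x0f = c8fd3ec11bab
  after D2: wrote 4B at 0x23 = 10164837
  after D3: wrote 3B at 0x21 = 101648
  after D4: wrote 5B at 0x01 = 45c8fd3ec1
  after D5: wrote 4B at 0x0d = fe49a5f2
query mem[0x04]=0x3e, mem[0x0d]=0xfe, mem[0x15]=0xde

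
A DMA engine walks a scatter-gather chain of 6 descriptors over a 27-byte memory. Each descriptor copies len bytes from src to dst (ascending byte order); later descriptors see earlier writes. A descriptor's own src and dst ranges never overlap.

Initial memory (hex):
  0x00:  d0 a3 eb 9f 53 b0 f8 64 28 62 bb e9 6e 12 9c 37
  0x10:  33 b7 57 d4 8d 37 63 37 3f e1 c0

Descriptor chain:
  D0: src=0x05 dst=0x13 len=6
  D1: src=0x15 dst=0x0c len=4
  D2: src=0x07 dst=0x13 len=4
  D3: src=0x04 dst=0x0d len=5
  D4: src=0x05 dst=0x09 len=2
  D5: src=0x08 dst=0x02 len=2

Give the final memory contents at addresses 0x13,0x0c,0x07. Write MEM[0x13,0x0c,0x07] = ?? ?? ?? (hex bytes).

MEM[0x13,0x0c,0x07] = 64 64 64

D0: mem[0x13..0x18] <- [b0 f8 64 28 62 bb]
D1: mem[0x0c..0x0f] <- [64 28 62 bb]
D2: mem[0x13..0x16] <- [64 28 62 bb]
D3: mem[0x0d..0x11] <- [53 b0 f8 64 28]
D4: mem[0x09..0x0a] <- [b0 f8]
D5: mem[0x02..0x03] <- [28 b0]
query mem[0x13]=0x64, mem[0x0c]=0x64, mem[0x07]=0x64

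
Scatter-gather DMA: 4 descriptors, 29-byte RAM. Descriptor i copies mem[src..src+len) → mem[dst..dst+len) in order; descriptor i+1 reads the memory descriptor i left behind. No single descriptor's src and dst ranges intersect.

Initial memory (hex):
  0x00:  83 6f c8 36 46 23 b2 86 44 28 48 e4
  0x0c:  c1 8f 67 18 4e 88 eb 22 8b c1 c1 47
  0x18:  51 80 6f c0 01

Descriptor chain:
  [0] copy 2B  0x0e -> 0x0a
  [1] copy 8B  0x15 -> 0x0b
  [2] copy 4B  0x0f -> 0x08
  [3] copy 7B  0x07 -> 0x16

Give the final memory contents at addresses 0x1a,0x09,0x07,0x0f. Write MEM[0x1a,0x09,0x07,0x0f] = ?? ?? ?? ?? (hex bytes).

#0 dst[0x0a+2] := {0x67,0x18}
#1 dst[0x0b+8] := {0xc1,0xc1,0x47,0x51,0x80,0x6f,0xc0,0x01}
#2 dst[0x08+4] := {0x80,0x6f,0xc0,0x01}
#3 dst[0x16+7] := {0x86,0x80,0x6f,0xc0,0x01,0xc1,0x47}
query mem[0x1a]=0x01, mem[0x09]=0x6f, mem[0x07]=0x86, mem[0x0f]=0x80

MEM[0x1a,0x09,0x07,0x0f] = 01 6f 86 80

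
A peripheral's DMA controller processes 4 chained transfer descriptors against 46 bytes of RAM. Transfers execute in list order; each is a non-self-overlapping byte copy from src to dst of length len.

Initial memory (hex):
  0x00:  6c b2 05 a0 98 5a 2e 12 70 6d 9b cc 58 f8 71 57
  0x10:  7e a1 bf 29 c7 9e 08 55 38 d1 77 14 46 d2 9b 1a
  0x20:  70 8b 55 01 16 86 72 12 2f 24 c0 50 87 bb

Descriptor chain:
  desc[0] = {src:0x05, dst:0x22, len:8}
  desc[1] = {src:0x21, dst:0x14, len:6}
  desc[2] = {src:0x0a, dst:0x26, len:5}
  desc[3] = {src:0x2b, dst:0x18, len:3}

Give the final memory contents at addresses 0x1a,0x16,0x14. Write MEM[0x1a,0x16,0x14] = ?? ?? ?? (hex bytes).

D0: mem[0x22..0x29] <- [5a 2e 12 70 6d 9b cc 58]
D1: mem[0x14..0x19] <- [8b 5a 2e 12 70 6d]
D2: mem[0x26..0x2a] <- [9b cc 58 f8 71]
D3: mem[0x18..0x1a] <- [50 87 bb]
query mem[0x1a]=0xbb, mem[0x16]=0x2e, mem[0x14]=0x8b

MEM[0x1a,0x16,0x14] = bb 2e 8b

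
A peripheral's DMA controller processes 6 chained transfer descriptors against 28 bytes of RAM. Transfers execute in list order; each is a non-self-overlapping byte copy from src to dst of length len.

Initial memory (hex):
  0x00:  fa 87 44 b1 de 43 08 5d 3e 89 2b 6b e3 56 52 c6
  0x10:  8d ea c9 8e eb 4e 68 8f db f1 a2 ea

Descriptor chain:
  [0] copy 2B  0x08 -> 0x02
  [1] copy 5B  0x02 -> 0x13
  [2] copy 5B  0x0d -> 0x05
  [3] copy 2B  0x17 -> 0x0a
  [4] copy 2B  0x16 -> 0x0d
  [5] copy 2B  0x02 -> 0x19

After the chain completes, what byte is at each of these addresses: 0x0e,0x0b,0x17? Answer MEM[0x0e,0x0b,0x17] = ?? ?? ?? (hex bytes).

MEM[0x0e,0x0b,0x17] = 08 db 08

  after D0: wrote 2B at 0x02 = 3e89
  after D1: wrote 5B at 0x13 = 3e89de4308
  after D2: wrote 5B at 0x05 = 5652c68dea
  after D3: wrote 2B at 0x0a = 08db
  after D4: wrote 2B at 0x0d = 4308
  after D5: wrote 2B at 0x19 = 3e89
query mem[0x0e]=0x08, mem[0x0b]=0xdb, mem[0x17]=0x08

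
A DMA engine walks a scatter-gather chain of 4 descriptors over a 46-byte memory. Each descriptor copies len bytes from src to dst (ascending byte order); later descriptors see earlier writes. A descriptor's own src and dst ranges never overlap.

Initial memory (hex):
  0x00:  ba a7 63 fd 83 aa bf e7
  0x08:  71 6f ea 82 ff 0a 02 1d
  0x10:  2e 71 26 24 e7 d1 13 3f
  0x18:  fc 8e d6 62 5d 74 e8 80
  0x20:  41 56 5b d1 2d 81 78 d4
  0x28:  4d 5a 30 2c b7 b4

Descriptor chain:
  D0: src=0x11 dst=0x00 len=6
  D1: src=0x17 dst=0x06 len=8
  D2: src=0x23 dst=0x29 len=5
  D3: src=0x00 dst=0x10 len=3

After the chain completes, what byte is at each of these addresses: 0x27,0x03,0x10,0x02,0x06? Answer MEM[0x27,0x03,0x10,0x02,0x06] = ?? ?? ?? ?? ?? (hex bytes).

[0] 0x11->0x00 len=6 : 71 26 24 e7 d1 13
[1] 0x17->0x06 len=8 : 3f fc 8e d6 62 5d 74 e8
[2] 0x23->0x29 len=5 : d1 2d 81 78 d4
[3] 0x00->0x10 len=3 : 71 26 24
query mem[0x27]=0xd4, mem[0x03]=0xe7, mem[0x10]=0x71, mem[0x02]=0x24, mem[0x06]=0x3f

MEM[0x27,0x03,0x10,0x02,0x06] = d4 e7 71 24 3f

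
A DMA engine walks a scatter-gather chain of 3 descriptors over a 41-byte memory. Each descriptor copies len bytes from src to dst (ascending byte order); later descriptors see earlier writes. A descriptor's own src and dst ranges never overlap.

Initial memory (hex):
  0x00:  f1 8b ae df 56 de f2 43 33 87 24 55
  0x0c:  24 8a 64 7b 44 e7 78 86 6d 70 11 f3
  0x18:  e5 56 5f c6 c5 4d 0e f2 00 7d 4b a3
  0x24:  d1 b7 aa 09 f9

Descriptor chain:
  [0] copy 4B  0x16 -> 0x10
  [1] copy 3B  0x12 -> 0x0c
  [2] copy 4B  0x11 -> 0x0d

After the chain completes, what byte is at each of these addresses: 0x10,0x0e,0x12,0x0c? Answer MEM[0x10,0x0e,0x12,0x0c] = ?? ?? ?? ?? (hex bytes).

#0 dst[0x10+4] := {0x11,0xf3,0xe5,0x56}
#1 dst[0x0c+3] := {0xe5,0x56,0x6d}
#2 dst[0x0d+4] := {0xf3,0xe5,0x56,0x6d}
query mem[0x10]=0x6d, mem[0x0e]=0xe5, mem[0x12]=0xe5, mem[0x0c]=0xe5

MEM[0x10,0x0e,0x12,0x0c] = 6d e5 e5 e5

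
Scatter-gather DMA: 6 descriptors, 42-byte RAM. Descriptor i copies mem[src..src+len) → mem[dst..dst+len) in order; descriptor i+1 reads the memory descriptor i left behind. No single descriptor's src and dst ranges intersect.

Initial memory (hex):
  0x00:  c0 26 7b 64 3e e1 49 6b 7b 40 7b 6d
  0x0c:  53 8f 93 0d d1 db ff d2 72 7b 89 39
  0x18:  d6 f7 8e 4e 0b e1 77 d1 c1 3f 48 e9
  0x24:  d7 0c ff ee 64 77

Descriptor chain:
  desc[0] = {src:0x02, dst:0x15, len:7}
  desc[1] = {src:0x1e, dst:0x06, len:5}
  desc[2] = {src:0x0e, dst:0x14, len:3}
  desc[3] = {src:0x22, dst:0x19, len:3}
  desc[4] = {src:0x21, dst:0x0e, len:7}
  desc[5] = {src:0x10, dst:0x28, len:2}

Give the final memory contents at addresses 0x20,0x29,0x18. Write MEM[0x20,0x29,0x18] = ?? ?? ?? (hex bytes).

[0] 0x02->0x15 len=7 : 7b 64 3e e1 49 6b 7b
[1] 0x1e->0x06 len=5 : 77 d1 c1 3f 48
[2] 0x0e->0x14 len=3 : 93 0d d1
[3] 0x22->0x19 len=3 : 48 e9 d7
[4] 0x21->0x0e len=7 : 3f 48 e9 d7 0c ff ee
[5] 0x10->0x28 len=2 : e9 d7
query mem[0x20]=0xc1, mem[0x29]=0xd7, mem[0x18]=0xe1

MEM[0x20,0x29,0x18] = c1 d7 e1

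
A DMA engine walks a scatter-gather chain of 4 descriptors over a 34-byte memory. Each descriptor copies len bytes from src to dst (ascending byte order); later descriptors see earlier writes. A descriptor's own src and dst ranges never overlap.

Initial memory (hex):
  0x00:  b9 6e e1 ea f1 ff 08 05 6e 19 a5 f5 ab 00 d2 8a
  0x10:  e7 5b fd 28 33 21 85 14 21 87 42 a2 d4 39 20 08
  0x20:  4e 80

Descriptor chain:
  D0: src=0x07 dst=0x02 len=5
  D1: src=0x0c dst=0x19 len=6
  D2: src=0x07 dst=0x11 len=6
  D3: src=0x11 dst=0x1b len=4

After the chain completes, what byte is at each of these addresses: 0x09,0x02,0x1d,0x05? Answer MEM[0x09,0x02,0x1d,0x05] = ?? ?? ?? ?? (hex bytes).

MEM[0x09,0x02,0x1d,0x05] = 19 05 19 a5

#0 dst[0x02+5] := {0x05,0x6e,0x19,0xa5,0xf5}
#1 dst[0x19+6] := {0xab,0x00,0xd2,0x8a,0xe7,0x5b}
#2 dst[0x11+6] := {0x05,0x6e,0x19,0xa5,0xf5,0xab}
#3 dst[0x1b+4] := {0x05,0x6e,0x19,0xa5}
query mem[0x09]=0x19, mem[0x02]=0x05, mem[0x1d]=0x19, mem[0x05]=0xa5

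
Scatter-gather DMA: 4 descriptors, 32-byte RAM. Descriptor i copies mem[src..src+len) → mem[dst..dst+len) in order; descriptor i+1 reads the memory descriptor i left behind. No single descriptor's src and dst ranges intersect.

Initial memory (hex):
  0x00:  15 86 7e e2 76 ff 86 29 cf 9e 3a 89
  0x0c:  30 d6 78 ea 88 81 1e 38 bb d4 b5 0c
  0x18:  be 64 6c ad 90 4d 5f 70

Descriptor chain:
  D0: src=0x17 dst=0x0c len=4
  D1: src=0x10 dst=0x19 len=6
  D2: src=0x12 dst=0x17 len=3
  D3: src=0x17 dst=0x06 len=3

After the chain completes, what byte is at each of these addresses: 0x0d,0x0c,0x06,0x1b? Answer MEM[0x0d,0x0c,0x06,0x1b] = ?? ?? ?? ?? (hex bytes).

MEM[0x0d,0x0c,0x06,0x1b] = be 0c 1e 1e

#0 dst[0x0c+4] := {0x0c,0xbe,0x64,0x6c}
#1 dst[0x19+6] := {0x88,0x81,0x1e,0x38,0xbb,0xd4}
#2 dst[0x17+3] := {0x1e,0x38,0xbb}
#3 dst[0x06+3] := {0x1e,0x38,0xbb}
query mem[0x0d]=0xbe, mem[0x0c]=0x0c, mem[0x06]=0x1e, mem[0x1b]=0x1e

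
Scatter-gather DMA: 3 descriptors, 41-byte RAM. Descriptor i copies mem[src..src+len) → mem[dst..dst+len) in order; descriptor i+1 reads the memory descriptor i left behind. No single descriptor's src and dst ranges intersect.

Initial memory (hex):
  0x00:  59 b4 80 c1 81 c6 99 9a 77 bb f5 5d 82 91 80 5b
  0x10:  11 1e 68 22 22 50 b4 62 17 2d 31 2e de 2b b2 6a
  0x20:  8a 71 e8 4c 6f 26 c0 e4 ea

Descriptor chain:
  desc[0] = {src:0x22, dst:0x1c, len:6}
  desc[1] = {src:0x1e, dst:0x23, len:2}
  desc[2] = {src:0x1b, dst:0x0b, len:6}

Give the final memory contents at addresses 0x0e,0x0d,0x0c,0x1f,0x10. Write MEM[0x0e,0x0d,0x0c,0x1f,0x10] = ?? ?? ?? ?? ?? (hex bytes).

D0: mem[0x1c..0x21] <- [e8 4c 6f 26 c0 e4]
D1: mem[0x23..0x24] <- [6f 26]
D2: mem[0x0b..0x10] <- [2e e8 4c 6f 26 c0]
query mem[0x0e]=0x6f, mem[0x0d]=0x4c, mem[0x0c]=0xe8, mem[0x1f]=0x26, mem[0x10]=0xc0

MEM[0x0e,0x0d,0x0c,0x1f,0x10] = 6f 4c e8 26 c0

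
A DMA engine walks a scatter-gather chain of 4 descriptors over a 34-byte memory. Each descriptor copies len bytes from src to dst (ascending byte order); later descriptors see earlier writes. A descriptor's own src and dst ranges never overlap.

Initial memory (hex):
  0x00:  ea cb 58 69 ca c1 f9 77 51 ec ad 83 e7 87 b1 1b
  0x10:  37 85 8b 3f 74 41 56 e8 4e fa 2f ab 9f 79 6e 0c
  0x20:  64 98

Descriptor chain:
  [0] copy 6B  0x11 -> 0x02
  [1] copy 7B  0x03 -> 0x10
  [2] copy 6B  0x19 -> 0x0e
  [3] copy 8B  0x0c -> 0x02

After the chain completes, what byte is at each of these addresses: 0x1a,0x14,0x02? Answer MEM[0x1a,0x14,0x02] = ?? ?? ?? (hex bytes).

  after D0: wrote 6B at 0x02 = 858b3f744156
  after D1: wrote 7B at 0x10 = 8b3f74415651ec
  after D2: wrote 6B at 0x0e = fa2fab9f796e
  after D3: wrote 8B at 0x02 = e787fa2fab9f796e
query mem[0x1a]=0x2f, mem[0x14]=0x56, mem[0x02]=0xe7

MEM[0x1a,0x14,0x02] = 2f 56 e7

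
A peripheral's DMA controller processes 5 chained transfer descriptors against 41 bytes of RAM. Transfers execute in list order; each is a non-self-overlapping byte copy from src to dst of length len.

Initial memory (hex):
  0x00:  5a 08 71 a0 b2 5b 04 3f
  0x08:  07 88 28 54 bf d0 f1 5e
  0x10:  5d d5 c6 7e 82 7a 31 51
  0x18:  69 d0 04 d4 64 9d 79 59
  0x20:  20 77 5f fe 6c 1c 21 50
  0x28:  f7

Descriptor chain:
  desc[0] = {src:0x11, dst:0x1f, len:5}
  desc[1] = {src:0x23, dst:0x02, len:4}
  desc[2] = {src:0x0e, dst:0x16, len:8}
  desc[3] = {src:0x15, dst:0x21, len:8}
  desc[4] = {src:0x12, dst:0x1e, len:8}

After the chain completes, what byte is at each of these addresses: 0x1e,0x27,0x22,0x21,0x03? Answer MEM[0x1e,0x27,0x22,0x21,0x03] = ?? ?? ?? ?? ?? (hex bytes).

  after D0: wrote 5B at 0x1f = d5c67e827a
  after D1: wrote 4B at 0x02 = 7a6c1c21
  after D2: wrote 8B at 0x16 = f15e5dd5c67e827a
  after D3: wrote 8B at 0x21 = 7af15e5dd5c67e82
  after D4: wrote 8B at 0x1e = c67e827af15e5dd5
query mem[0x1e]=0xc6, mem[0x27]=0x7e, mem[0x22]=0xf1, mem[0x21]=0x7a, mem[0x03]=0x6c

MEM[0x1e,0x27,0x22,0x21,0x03] = c6 7e f1 7a 6c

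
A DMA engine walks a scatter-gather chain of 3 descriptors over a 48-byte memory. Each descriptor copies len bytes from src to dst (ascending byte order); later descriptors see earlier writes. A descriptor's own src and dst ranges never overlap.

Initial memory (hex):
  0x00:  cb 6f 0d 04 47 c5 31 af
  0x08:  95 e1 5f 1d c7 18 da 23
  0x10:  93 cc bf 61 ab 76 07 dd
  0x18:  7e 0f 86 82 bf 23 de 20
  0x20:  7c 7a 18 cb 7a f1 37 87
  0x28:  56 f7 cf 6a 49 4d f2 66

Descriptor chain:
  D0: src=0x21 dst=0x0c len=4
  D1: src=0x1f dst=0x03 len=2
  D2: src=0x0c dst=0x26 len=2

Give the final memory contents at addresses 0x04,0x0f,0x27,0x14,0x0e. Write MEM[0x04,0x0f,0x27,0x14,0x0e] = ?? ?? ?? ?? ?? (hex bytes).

MEM[0x04,0x0f,0x27,0x14,0x0e] = 7c 7a 18 ab cb

D0: mem[0x0c..0x0f] <- [7a 18 cb 7a]
D1: mem[0x03..0x04] <- [20 7c]
D2: mem[0x26..0x27] <- [7a 18]
query mem[0x04]=0x7c, mem[0x0f]=0x7a, mem[0x27]=0x18, mem[0x14]=0xab, mem[0x0e]=0xcb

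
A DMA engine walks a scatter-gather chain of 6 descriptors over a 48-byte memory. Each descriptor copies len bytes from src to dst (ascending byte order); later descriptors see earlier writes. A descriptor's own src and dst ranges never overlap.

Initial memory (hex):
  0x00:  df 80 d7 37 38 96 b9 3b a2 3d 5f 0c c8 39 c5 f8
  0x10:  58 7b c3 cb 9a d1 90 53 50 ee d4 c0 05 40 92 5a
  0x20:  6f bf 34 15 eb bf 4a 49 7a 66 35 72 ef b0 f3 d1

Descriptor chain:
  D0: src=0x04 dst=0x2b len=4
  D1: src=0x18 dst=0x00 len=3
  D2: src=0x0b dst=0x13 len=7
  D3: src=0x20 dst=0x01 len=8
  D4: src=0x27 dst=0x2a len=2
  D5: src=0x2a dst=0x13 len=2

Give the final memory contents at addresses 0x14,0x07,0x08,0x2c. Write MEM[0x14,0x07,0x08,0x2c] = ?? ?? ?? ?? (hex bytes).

  after D0: wrote 4B at 0x2b = 3896b93b
  after D1: wrote 3B at 0x00 = 50eed4
  after D2: wrote 7B at 0x13 = 0cc839c5f8587b
  after D3: wrote 8B at 0x01 = 6fbf3415ebbf4a49
  after D4: wrote 2B at 0x2a = 497a
  after D5: wrote 2B at 0x13 = 497a
query mem[0x14]=0x7a, mem[0x07]=0x4a, mem[0x08]=0x49, mem[0x2c]=0x96

MEM[0x14,0x07,0x08,0x2c] = 7a 4a 49 96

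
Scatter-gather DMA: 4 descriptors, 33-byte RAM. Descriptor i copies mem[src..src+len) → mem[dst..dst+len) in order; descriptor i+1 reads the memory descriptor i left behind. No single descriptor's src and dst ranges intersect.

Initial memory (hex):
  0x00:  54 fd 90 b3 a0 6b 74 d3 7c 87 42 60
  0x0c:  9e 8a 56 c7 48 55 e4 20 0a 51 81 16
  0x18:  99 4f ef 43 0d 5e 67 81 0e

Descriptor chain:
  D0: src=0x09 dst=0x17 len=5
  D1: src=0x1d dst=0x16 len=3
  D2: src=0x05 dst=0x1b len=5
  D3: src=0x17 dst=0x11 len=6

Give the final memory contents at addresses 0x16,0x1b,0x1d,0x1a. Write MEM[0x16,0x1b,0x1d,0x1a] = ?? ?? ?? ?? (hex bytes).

  after D0: wrote 5B at 0x17 = 8742609e8a
  after D1: wrote 3B at 0x16 = 5e6781
  after D2: wrote 5B at 0x1b = 6b74d37c87
  after D3: wrote 6B at 0x11 = 6781609e6b74
query mem[0x16]=0x74, mem[0x1b]=0x6b, mem[0x1d]=0xd3, mem[0x1a]=0x9e

MEM[0x16,0x1b,0x1d,0x1a] = 74 6b d3 9e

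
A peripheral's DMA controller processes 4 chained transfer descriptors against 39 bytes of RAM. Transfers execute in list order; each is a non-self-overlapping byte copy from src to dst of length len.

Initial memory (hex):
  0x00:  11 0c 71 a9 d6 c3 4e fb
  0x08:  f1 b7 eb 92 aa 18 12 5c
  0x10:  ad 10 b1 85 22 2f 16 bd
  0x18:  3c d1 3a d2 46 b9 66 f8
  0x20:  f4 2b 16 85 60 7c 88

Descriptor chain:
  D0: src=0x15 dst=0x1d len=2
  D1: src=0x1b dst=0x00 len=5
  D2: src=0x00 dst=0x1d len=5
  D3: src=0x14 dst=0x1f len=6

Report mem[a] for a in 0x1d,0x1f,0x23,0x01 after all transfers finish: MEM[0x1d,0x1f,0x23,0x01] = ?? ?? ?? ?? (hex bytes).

MEM[0x1d,0x1f,0x23,0x01] = d2 22 3c 46

  after D0: wrote 2B at 0x1d = 2f16
  after D1: wrote 5B at 0x00 = d2462f16f8
  after D2: wrote 5B at 0x1d = d2462f16f8
  after D3: wrote 6B at 0x1f = 222f16bd3cd1
query mem[0x1d]=0xd2, mem[0x1f]=0x22, mem[0x23]=0x3c, mem[0x01]=0x46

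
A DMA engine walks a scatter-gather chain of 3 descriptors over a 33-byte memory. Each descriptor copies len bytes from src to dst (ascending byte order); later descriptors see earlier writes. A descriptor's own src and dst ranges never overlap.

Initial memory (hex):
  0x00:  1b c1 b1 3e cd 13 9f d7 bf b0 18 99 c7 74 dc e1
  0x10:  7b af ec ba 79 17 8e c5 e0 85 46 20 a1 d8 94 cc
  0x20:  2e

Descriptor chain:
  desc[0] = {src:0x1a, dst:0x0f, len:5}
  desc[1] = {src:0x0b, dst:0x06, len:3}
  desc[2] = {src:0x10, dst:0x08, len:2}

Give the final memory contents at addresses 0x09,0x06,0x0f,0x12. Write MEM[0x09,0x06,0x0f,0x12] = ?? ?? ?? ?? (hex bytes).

MEM[0x09,0x06,0x0f,0x12] = a1 99 46 d8

D0: mem[0x0f..0x13] <- [46 20 a1 d8 94]
D1: mem[0x06..0x08] <- [99 c7 74]
D2: mem[0x08..0x09] <- [20 a1]
query mem[0x09]=0xa1, mem[0x06]=0x99, mem[0x0f]=0x46, mem[0x12]=0xd8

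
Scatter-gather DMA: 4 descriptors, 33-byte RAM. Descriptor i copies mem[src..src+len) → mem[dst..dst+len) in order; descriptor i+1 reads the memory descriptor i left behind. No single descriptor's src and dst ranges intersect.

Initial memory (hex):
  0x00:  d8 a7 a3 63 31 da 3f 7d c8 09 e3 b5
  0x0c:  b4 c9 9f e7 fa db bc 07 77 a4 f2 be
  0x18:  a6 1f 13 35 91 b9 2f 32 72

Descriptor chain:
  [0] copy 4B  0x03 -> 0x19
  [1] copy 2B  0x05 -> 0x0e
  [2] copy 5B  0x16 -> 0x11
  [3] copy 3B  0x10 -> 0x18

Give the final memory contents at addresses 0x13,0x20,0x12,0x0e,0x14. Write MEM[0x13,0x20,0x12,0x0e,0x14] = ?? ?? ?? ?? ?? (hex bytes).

MEM[0x13,0x20,0x12,0x0e,0x14] = a6 72 be da 63

  after D0: wrote 4B at 0x19 = 6331da3f
  after D1: wrote 2B at 0x0e = da3f
  after D2: wrote 5B at 0x11 = f2bea66331
  after D3: wrote 3B at 0x18 = faf2be
query mem[0x13]=0xa6, mem[0x20]=0x72, mem[0x12]=0xbe, mem[0x0e]=0xda, mem[0x14]=0x63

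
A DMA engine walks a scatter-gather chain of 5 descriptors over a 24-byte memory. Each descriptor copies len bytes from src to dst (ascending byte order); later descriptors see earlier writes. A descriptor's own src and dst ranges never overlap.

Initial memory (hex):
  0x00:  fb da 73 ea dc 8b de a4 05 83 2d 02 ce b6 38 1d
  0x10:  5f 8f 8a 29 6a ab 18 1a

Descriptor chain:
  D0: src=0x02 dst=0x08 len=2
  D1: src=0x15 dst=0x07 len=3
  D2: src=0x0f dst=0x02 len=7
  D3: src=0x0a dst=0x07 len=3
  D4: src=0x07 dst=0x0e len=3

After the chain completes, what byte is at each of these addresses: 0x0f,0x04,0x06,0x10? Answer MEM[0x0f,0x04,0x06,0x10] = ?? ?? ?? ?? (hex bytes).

MEM[0x0f,0x04,0x06,0x10] = 02 8f 29 ce

  after D0: wrote 2B at 0x08 = 73ea
  after D1: wrote 3B at 0x07 = ab181a
  after D2: wrote 7B at 0x02 = 1d5f8f8a296aab
  after D3: wrote 3B at 0x07 = 2d02ce
  after D4: wrote 3B at 0x0e = 2d02ce
query mem[0x0f]=0x02, mem[0x04]=0x8f, mem[0x06]=0x29, mem[0x10]=0xce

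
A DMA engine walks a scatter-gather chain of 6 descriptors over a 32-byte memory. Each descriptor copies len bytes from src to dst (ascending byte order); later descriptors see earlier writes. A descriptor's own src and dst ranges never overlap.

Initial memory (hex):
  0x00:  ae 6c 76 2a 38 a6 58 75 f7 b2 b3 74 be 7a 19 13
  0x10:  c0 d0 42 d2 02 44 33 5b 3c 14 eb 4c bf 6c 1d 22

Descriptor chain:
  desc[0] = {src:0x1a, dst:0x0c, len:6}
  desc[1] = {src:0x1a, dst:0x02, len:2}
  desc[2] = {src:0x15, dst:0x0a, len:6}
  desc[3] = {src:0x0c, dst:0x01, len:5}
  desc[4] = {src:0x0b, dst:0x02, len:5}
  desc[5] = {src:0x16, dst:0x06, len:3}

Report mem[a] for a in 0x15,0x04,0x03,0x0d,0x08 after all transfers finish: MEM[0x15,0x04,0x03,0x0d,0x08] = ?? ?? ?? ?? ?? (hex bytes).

MEM[0x15,0x04,0x03,0x0d,0x08] = 44 3c 5b 3c 3c

[0] 0x1a->0x0c len=6 : eb 4c bf 6c 1d 22
[1] 0x1a->0x02 len=2 : eb 4c
[2] 0x15->0x0a len=6 : 44 33 5b 3c 14 eb
[3] 0x0c->0x01 len=5 : 5b 3c 14 eb 1d
[4] 0x0b->0x02 len=5 : 33 5b 3c 14 eb
[5] 0x16->0x06 len=3 : 33 5b 3c
query mem[0x15]=0x44, mem[0x04]=0x3c, mem[0x03]=0x5b, mem[0x0d]=0x3c, mem[0x08]=0x3c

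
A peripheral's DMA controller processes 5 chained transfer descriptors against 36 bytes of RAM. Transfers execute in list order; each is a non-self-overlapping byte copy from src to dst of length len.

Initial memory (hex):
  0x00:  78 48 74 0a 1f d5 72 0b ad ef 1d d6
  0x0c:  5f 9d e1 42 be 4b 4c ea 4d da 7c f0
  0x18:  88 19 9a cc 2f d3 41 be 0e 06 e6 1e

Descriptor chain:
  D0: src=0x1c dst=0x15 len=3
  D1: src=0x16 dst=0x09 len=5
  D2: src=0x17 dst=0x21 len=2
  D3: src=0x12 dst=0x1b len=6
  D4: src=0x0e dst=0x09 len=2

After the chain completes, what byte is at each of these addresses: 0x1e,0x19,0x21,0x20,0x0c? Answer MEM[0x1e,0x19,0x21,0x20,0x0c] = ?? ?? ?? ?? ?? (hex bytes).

D0: mem[0x15..0x17] <- [2f d3 41]
D1: mem[0x09..0x0d] <- [d3 41 88 19 9a]
D2: mem[0x21..0x22] <- [41 88]
D3: mem[0x1b..0x20] <- [4c ea 4d 2f d3 41]
D4: mem[0x09..0x0a] <- [e1 42]
query mem[0x1e]=0x2f, mem[0x19]=0x19, mem[0x21]=0x41, mem[0x20]=0x41, mem[0x0c]=0x19

MEM[0x1e,0x19,0x21,0x20,0x0c] = 2f 19 41 41 19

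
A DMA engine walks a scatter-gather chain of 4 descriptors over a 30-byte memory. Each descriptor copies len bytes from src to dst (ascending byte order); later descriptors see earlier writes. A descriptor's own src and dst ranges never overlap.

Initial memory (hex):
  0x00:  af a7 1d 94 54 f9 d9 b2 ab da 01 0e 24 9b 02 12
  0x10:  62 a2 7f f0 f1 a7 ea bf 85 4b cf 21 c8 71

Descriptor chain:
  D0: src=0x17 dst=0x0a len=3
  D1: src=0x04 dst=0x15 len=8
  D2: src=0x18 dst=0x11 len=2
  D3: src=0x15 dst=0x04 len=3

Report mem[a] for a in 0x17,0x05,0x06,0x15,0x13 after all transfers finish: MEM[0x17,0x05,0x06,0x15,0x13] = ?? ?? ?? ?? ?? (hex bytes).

MEM[0x17,0x05,0x06,0x15,0x13] = d9 f9 d9 54 f0

D0: mem[0x0a..0x0c] <- [bf 85 4b]
D1: mem[0x15..0x1c] <- [54 f9 d9 b2 ab da bf 85]
D2: mem[0x11..0x12] <- [b2 ab]
D3: mem[0x04..0x06] <- [54 f9 d9]
query mem[0x17]=0xd9, mem[0x05]=0xf9, mem[0x06]=0xd9, mem[0x15]=0x54, mem[0x13]=0xf0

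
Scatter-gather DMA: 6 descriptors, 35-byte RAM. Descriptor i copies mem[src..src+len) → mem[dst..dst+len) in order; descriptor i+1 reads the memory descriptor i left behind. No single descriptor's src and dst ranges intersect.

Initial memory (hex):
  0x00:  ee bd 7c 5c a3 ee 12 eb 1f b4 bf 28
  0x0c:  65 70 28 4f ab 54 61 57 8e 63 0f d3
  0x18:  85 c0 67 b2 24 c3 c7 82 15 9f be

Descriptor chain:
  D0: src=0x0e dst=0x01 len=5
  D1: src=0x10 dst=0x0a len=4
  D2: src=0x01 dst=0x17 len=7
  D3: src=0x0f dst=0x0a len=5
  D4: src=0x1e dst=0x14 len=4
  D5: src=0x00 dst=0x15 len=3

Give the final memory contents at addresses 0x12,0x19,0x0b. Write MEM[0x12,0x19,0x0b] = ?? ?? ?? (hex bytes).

#0 dst[0x01+5] := {0x28,0x4f,0xab,0x54,0x61}
#1 dst[0x0a+4] := {0xab,0x54,0x61,0x57}
#2 dst[0x17+7] := {0x28,0x4f,0xab,0x54,0x61,0x12,0xeb}
#3 dst[0x0a+5] := {0x4f,0xab,0x54,0x61,0x57}
#4 dst[0x14+4] := {0xc7,0x82,0x15,0x9f}
#5 dst[0x15+3] := {0xee,0x28,0x4f}
query mem[0x12]=0x61, mem[0x19]=0xab, mem[0x0b]=0xab

MEM[0x12,0x19,0x0b] = 61 ab ab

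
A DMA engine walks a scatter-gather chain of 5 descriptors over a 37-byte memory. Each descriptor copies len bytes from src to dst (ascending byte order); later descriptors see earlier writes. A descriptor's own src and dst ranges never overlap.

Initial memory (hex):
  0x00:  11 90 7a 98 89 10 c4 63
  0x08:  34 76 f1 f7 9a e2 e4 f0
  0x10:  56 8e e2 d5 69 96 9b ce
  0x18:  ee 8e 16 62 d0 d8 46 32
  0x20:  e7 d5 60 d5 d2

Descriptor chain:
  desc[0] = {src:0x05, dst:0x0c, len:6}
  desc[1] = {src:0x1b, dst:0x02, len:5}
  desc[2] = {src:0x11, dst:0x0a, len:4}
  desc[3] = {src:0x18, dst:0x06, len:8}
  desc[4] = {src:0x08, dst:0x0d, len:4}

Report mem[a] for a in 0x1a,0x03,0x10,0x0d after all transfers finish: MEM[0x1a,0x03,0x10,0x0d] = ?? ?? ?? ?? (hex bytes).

MEM[0x1a,0x03,0x10,0x0d] = 16 d0 d8 16

[0] 0x05->0x0c len=6 : 10 c4 63 34 76 f1
[1] 0x1b->0x02 len=5 : 62 d0 d8 46 32
[2] 0x11->0x0a len=4 : f1 e2 d5 69
[3] 0x18->0x06 len=8 : ee 8e 16 62 d0 d8 46 32
[4] 0x08->0x0d len=4 : 16 62 d0 d8
query mem[0x1a]=0x16, mem[0x03]=0xd0, mem[0x10]=0xd8, mem[0x0d]=0x16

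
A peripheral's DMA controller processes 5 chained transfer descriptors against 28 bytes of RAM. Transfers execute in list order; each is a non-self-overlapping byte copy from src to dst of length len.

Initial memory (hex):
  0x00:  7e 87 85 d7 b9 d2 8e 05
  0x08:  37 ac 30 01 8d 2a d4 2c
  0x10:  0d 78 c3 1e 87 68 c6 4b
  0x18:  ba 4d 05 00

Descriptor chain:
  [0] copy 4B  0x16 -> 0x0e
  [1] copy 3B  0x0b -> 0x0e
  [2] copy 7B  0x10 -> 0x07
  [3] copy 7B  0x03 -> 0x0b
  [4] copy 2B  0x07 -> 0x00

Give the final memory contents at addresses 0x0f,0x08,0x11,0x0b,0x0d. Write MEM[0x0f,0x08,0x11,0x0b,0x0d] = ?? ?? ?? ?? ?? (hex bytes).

[0] 0x16->0x0e len=4 : c6 4b ba 4d
[1] 0x0b->0x0e len=3 : 01 8d 2a
[2] 0x10->0x07 len=7 : 2a 4d c3 1e 87 68 c6
[3] 0x03->0x0b len=7 : d7 b9 d2 8e 2a 4d c3
[4] 0x07->0x00 len=2 : 2a 4d
query mem[0x0f]=0x2a, mem[0x08]=0x4d, mem[0x11]=0xc3, mem[0x0b]=0xd7, mem[0x0d]=0xd2

MEM[0x0f,0x08,0x11,0x0b,0x0d] = 2a 4d c3 d7 d2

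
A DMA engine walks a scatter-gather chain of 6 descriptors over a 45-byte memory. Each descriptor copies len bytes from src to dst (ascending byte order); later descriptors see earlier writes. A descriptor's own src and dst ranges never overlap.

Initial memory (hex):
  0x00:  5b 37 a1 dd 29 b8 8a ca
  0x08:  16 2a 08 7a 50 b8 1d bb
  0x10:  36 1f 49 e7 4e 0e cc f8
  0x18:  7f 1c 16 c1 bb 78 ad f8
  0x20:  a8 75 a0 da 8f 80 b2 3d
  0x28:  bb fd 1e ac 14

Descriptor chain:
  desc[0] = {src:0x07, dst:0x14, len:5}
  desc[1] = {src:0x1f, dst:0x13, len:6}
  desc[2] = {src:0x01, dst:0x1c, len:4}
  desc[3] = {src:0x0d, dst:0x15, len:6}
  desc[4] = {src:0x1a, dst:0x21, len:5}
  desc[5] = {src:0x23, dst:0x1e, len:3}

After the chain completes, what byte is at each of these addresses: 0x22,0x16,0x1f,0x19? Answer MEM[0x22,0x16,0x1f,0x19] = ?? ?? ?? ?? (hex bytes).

MEM[0x22,0x16,0x1f,0x19] = c1 1d a1 1f

D0: mem[0x14..0x18] <- [ca 16 2a 08 7a]
D1: mem[0x13..0x18] <- [f8 a8 75 a0 da 8f]
D2: mem[0x1c..0x1f] <- [37 a1 dd 29]
D3: mem[0x15..0x1a] <- [b8 1d bb 36 1f 49]
D4: mem[0x21..0x25] <- [49 c1 37 a1 dd]
D5: mem[0x1e..0x20] <- [37 a1 dd]
query mem[0x22]=0xc1, mem[0x16]=0x1d, mem[0x1f]=0xa1, mem[0x19]=0x1f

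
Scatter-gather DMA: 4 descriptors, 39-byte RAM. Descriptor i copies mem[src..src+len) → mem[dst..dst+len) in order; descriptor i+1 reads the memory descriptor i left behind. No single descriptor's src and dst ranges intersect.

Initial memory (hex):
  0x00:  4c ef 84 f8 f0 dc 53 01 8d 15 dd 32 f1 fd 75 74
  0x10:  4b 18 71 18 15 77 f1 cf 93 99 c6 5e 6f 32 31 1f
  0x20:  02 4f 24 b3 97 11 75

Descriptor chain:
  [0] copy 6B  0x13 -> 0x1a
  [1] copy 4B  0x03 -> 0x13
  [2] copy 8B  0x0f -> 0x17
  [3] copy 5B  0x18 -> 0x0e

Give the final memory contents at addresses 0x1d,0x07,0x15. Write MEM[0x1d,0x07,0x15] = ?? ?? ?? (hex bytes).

MEM[0x1d,0x07,0x15] = dc 01 dc

[0] 0x13->0x1a len=6 : 18 15 77 f1 cf 93
[1] 0x03->0x13 len=4 : f8 f0 dc 53
[2] 0x0f->0x17 len=8 : 74 4b 18 71 f8 f0 dc 53
[3] 0x18->0x0e len=5 : 4b 18 71 f8 f0
query mem[0x1d]=0xdc, mem[0x07]=0x01, mem[0x15]=0xdc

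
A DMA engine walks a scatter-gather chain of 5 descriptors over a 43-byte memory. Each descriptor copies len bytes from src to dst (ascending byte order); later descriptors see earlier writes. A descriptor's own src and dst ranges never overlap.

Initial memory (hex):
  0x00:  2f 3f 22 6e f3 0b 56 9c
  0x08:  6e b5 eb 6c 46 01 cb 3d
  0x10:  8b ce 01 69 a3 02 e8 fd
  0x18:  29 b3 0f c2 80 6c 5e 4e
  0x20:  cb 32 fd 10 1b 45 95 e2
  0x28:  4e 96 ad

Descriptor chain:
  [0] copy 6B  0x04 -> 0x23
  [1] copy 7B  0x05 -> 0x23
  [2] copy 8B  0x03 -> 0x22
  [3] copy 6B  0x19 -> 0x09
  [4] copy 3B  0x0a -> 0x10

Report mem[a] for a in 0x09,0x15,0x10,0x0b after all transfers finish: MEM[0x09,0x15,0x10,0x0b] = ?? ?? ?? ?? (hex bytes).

[0] 0x04->0x23 len=6 : f3 0b 56 9c 6e b5
[1] 0x05->0x23 len=7 : 0b 56 9c 6e b5 eb 6c
[2] 0x03->0x22 len=8 : 6e f3 0b 56 9c 6e b5 eb
[3] 0x19->0x09 len=6 : b3 0f c2 80 6c 5e
[4] 0x0a->0x10 len=3 : 0f c2 80
query mem[0x09]=0xb3, mem[0x15]=0x02, mem[0x10]=0x0f, mem[0x0b]=0xc2

MEM[0x09,0x15,0x10,0x0b] = b3 02 0f c2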